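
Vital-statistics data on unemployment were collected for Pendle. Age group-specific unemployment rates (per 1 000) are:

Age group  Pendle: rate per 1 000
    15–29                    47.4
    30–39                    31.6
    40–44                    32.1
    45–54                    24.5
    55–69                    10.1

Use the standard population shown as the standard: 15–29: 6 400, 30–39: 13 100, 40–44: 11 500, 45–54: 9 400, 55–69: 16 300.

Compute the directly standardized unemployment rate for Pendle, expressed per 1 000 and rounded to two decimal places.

26.13

Standard total = 56 700; weights = 0.1129, 0.2310, 0.2028, 0.1658, 0.2875.
Standardized rate: 0.1129×47.4 + 0.2310×31.6 + 0.2028×32.1 + 0.1658×24.5 + 0.2875×10.1 = 26.1270 per 1 000.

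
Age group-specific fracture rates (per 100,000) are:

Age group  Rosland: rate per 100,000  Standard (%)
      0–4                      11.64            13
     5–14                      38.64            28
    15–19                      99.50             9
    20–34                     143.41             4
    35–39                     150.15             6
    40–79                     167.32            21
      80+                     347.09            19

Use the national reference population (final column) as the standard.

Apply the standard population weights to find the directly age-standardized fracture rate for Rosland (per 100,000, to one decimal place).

Standard weights: 0.13, 0.28, 0.09, 0.04, 0.06, 0.21, 0.19.
Standardized rate: 0.1300×11.64 + 0.2800×38.64 + 0.0900×99.50 + 0.0400×143.41 + 0.0600×150.15 + 0.2100×167.32 + 0.1900×347.09 = 137.1171 per 100,000.

137.1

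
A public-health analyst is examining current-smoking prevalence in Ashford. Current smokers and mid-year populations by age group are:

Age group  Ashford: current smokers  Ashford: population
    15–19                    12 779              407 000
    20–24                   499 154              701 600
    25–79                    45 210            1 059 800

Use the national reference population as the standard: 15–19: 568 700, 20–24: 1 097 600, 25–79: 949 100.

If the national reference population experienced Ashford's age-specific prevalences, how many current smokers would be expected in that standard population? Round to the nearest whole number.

839232

Age-specific rates per 1 000 for Ashford: 31.398, 711.451, 42.659.
Expected current smokers = Σ (standard pop × age-specific rate ÷ 1 000)
= 568 700×31.398/1 000 + 1 097 600×711.451/1 000 + 949 100×42.659/1 000
= 17856.06 + 780888.58 + 40487.65 = 839232.30.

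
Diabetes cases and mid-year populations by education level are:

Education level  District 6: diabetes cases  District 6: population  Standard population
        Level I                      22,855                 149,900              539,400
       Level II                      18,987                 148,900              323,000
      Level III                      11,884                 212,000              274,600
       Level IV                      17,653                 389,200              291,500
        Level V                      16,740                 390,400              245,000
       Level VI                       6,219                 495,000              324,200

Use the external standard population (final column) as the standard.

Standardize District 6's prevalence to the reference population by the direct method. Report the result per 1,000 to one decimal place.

83.4

Education-specific rates per 1,000 for District 6: 152.468, 127.515, 56.057, 45.357, 42.879, 12.564.
Standard total = 1,997,700; weights = 0.2700, 0.1617, 0.1375, 0.1459, 0.1226, 0.1623.
Standardized rate: 0.2700×152.468 + 0.1617×127.515 + 0.1375×56.057 + 0.1459×45.357 + 0.1226×42.879 + 0.1623×12.564 = 83.4069 per 1,000.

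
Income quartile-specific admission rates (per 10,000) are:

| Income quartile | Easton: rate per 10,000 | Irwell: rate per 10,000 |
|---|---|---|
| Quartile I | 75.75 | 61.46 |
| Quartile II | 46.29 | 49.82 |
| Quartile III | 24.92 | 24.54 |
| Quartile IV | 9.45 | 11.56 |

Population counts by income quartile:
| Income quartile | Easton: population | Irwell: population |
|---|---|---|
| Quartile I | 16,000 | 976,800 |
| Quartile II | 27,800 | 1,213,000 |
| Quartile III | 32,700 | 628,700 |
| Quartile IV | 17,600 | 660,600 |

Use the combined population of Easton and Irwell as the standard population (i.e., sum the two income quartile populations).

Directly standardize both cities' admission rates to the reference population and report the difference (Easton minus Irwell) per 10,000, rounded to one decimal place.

Combined standard total = 3,573,200; weights = 0.2778, 0.3473, 0.1851, 0.1898.
Easton: 0.2778×75.75 + 0.3473×46.29 + 0.1851×24.92 + 0.1898×9.45 = 43.5275 per 10,000.
Irwell: 0.2778×61.46 + 0.3473×49.82 + 0.1851×24.54 + 0.1898×11.56 = 41.1130 per 10,000.
Difference = 43.5275 − 41.1130 = 2.4145.

2.4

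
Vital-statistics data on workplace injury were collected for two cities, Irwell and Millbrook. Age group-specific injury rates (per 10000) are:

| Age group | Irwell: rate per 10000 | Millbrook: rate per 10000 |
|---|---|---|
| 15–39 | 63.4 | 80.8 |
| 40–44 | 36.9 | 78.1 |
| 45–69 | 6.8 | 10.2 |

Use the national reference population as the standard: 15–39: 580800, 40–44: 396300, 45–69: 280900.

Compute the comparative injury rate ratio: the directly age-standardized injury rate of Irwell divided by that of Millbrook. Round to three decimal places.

0.661

Standard total = 1258000; weights = 0.4617, 0.3150, 0.2233.
Irwell: 0.4617×63.4 + 0.3150×36.9 + 0.2233×6.8 = 42.4136 per 10000.
Millbrook: 0.4617×80.8 + 0.3150×78.1 + 0.2233×10.2 = 64.1851 per 10000.
Ratio = 42.4136 ÷ 64.1851 = 0.66080.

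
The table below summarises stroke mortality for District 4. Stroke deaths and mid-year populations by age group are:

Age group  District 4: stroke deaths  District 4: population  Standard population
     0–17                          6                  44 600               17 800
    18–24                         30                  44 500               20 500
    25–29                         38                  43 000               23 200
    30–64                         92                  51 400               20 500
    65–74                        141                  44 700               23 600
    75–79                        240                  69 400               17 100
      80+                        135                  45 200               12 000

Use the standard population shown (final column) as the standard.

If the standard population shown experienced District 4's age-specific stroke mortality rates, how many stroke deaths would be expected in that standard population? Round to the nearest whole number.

243

Age-specific rates per 100 000 for District 4: 13.45, 67.42, 88.37, 178.99, 315.44, 345.82, 298.67.
Expected stroke deaths = Σ (standard pop × age-specific rate ÷ 100 000)
= 17 800×13.45/100 000 + 20 500×67.42/100 000 + 23 200×88.37/100 000 + 20 500×178.99/100 000 + 23 600×315.44/100 000 + 17 100×345.82/100 000 + 12 000×298.67/100 000
= 2.39 + 13.82 + 20.50 + 36.69 + 74.44 + 59.14 + 35.84 = 242.83.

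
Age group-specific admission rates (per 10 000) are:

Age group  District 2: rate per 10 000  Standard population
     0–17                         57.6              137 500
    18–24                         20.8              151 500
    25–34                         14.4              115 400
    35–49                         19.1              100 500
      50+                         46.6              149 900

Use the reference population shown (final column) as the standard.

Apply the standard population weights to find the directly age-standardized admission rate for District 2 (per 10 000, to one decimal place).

33.0

Standard total = 654 800; weights = 0.2100, 0.2314, 0.1762, 0.1535, 0.2289.
Standardized rate: 0.2100×57.6 + 0.2314×20.8 + 0.1762×14.4 + 0.1535×19.1 + 0.2289×46.6 = 33.0450 per 10 000.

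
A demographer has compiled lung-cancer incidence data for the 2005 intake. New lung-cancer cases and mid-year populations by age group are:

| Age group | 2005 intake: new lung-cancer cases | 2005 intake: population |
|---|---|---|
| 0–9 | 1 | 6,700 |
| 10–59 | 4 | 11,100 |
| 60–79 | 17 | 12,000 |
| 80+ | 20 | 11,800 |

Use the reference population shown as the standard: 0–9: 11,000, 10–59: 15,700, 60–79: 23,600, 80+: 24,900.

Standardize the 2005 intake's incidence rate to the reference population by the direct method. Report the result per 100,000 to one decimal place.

110.3

Age-specific rates per 100,000 for the 2005 intake: 14.93, 36.04, 141.67, 169.49.
Standard total = 75,200; weights = 0.1463, 0.2088, 0.3138, 0.3311.
Standardized rate: 0.1463×14.93 + 0.2088×36.04 + 0.3138×141.67 + 0.3311×169.49 = 110.2875 per 100,000.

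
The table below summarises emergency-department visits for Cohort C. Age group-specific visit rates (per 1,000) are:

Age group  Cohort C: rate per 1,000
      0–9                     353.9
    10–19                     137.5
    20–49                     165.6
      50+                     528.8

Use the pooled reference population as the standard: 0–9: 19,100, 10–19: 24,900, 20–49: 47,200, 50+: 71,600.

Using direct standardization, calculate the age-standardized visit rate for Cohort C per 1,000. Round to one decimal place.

Standard total = 162,800; weights = 0.1173, 0.1529, 0.2899, 0.4398.
Standardized rate: 0.1173×353.9 + 0.1529×137.5 + 0.2899×165.6 + 0.4398×528.8 = 343.1305 per 1,000.

343.1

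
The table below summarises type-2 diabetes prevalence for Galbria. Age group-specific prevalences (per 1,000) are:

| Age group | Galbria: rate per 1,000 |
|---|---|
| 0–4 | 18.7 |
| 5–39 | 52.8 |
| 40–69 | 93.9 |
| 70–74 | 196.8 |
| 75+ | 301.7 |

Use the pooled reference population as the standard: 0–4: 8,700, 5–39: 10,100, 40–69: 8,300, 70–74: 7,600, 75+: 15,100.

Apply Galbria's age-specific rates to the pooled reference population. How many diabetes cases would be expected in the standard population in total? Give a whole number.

Expected diabetes cases = Σ (standard pop × age-specific rate ÷ 1,000)
= 8,700×18.7/1,000 + 10,100×52.8/1,000 + 8,300×93.9/1,000 + 7,600×196.8/1,000 + 15,100×301.7/1,000
= 162.69 + 533.28 + 779.37 + 1495.68 + 4555.67 = 7526.69.

7527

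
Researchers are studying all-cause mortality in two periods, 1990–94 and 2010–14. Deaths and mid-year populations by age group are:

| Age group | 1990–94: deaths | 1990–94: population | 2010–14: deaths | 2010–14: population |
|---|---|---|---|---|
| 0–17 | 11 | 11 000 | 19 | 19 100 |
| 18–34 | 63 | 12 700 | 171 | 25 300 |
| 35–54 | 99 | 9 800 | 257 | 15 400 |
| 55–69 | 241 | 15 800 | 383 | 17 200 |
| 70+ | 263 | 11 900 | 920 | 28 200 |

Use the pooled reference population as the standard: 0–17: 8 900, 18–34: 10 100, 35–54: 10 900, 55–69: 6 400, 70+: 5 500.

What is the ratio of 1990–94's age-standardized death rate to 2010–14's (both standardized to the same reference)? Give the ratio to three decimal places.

Age-specific rates per 1 000 for 1990–94: 1.000, 4.961, 10.102, 15.253, 22.101.
For 2010–14: 0.995, 6.759, 16.688, 22.267, 32.624.
Standard total = 41 800; weights = 0.2129, 0.2416, 0.2608, 0.1531, 0.1316.
1990–94: 0.2129×1.000 + 0.2416×4.961 + 0.2608×10.102 + 0.1531×15.253 + 0.1316×22.101 = 9.2892 per 1 000.
2010–14: 0.2129×0.995 + 0.2416×6.759 + 0.2608×16.688 + 0.1531×22.267 + 0.1316×32.624 = 13.8987 per 1 000.
Ratio = 9.2892 ÷ 13.8987 = 0.66835.

0.668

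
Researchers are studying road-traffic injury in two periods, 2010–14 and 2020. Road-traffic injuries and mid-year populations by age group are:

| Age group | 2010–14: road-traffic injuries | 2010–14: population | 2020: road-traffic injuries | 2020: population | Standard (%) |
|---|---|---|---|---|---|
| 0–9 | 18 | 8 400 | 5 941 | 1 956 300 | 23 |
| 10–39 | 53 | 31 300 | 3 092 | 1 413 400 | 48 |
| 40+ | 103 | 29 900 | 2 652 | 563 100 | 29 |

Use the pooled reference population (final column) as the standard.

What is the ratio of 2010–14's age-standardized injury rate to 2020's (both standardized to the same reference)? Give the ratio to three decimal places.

Age-specific rates per 100 000 for 2010–14: 214.29, 169.33, 344.48.
For 2020: 303.69, 218.76, 470.96.
Standard weights: 0.23, 0.48, 0.29.
2010–14: 0.2300×214.29 + 0.4800×169.33 + 0.2900×344.48 = 230.4633 per 100 000.
2020: 0.2300×303.69 + 0.4800×218.76 + 0.2900×470.96 = 311.4337 per 100 000.
Ratio = 230.4633 ÷ 311.4337 = 0.74001.

0.740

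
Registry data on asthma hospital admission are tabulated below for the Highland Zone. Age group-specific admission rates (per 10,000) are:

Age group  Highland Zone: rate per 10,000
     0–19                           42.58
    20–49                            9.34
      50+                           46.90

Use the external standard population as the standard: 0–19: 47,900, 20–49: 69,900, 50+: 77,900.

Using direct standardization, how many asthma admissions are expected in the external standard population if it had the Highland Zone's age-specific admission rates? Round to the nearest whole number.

Expected asthma admissions = Σ (standard pop × age-specific rate ÷ 10,000)
= 47,900×42.58/10,000 + 69,900×9.34/10,000 + 77,900×46.90/10,000
= 203.96 + 65.29 + 365.35 = 634.60.

635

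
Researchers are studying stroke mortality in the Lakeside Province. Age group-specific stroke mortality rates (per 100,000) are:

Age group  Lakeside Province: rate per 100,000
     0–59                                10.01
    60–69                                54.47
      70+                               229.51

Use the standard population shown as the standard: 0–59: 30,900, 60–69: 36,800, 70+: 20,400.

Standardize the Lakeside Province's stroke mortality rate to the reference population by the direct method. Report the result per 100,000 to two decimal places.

Standard total = 88,100; weights = 0.3507, 0.4177, 0.2316.
Standardized rate: 0.3507×10.01 + 0.4177×54.47 + 0.2316×229.51 = 79.4076 per 100,000.

79.41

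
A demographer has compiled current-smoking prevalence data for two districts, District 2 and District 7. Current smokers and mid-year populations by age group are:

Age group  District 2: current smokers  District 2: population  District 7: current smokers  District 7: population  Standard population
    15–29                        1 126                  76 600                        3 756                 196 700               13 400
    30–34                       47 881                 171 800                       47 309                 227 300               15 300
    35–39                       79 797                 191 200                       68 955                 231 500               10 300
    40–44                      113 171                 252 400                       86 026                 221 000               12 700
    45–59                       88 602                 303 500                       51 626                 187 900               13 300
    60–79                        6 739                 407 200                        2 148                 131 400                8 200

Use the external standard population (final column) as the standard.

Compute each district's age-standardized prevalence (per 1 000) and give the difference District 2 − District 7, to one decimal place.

Age-specific rates per 1 000 for District 2: 14.700, 278.702, 417.348, 448.380, 291.934, 16.550.
For District 7: 19.095, 208.135, 297.862, 389.258, 274.753, 16.347.
Standard total = 73 200; weights = 0.1831, 0.2090, 0.1407, 0.1735, 0.1817, 0.1120.
District 2: 0.1831×14.700 + 0.2090×278.702 + 0.1407×417.348 + 0.1735×448.380 + 0.1817×291.934 + 0.1120×16.550 = 252.3587 per 1 000.
District 7: 0.1831×19.095 + 0.2090×208.135 + 0.1407×297.862 + 0.1735×389.258 + 0.1817×274.753 + 0.1120×16.347 = 208.1986 per 1 000.
Difference = 252.3587 − 208.1986 = 44.1600.

44.2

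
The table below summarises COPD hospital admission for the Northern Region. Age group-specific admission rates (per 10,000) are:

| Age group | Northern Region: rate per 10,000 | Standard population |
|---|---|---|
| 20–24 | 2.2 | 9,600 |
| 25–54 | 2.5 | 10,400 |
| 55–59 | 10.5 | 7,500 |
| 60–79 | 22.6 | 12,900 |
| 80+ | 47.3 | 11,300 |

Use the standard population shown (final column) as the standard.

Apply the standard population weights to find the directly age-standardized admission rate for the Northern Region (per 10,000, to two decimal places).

Standard total = 51,700; weights = 0.1857, 0.2012, 0.1451, 0.2495, 0.2186.
Standardized rate: 0.1857×2.2 + 0.2012×2.5 + 0.1451×10.5 + 0.2495×22.6 + 0.2186×47.3 = 18.4120 per 10,000.

18.41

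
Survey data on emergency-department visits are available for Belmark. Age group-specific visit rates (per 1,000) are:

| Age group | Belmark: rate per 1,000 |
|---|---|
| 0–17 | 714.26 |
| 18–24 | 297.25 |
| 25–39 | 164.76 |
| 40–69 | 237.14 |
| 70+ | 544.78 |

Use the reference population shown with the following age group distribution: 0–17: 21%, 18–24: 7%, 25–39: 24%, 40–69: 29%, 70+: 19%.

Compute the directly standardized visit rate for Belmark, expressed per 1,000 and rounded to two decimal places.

Standard weights: 0.21, 0.07, 0.24, 0.29, 0.19.
Standardized rate: 0.2100×714.26 + 0.0700×297.25 + 0.2400×164.76 + 0.2900×237.14 + 0.1900×544.78 = 382.6233 per 1,000.

382.62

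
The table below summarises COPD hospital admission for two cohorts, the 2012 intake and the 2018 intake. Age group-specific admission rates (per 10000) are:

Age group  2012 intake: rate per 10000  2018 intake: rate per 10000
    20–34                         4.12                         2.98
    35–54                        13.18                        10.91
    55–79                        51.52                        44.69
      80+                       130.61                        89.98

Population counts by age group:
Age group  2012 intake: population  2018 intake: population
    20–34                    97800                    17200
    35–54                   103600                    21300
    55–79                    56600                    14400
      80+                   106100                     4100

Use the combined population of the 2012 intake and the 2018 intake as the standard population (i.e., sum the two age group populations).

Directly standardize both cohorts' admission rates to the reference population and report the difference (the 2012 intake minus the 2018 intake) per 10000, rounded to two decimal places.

12.77

Combined standard total = 421100; weights = 0.2731, 0.2966, 0.1686, 0.2617.
The 2012 intake: 0.2731×4.12 + 0.2966×13.18 + 0.1686×51.52 + 0.2617×130.61 = 47.9010 per 10000.
The 2018 intake: 0.2731×2.98 + 0.2966×10.91 + 0.1686×44.69 + 0.2617×89.98 = 35.1321 per 10000.
Difference = 47.9010 − 35.1321 = 12.7689.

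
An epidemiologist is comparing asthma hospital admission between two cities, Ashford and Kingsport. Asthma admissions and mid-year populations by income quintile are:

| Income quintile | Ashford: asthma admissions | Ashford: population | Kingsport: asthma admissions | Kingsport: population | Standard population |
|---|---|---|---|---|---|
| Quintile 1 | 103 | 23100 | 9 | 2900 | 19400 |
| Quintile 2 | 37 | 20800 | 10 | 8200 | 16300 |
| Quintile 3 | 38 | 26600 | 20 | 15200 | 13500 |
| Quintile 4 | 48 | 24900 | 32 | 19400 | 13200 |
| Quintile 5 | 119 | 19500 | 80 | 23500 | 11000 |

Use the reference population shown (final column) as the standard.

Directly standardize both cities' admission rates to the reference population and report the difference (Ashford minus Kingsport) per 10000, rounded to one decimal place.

Income-specific rates per 10000 for Ashford: 44.59, 17.79, 14.29, 19.28, 61.03.
For Kingsport: 31.03, 12.20, 13.16, 16.49, 34.04.
Standard total = 73400; weights = 0.2643, 0.2221, 0.1839, 0.1798, 0.1499.
Ashford: 0.2643×44.59 + 0.2221×17.79 + 0.1839×14.29 + 0.1798×19.28 + 0.1499×61.03 = 30.9751 per 10000.
Kingsport: 0.2643×31.03 + 0.2221×12.20 + 0.1839×13.16 + 0.1798×16.49 + 0.1499×34.04 = 21.3989 per 10000.
Difference = 30.9751 − 21.3989 = 9.5762.

9.6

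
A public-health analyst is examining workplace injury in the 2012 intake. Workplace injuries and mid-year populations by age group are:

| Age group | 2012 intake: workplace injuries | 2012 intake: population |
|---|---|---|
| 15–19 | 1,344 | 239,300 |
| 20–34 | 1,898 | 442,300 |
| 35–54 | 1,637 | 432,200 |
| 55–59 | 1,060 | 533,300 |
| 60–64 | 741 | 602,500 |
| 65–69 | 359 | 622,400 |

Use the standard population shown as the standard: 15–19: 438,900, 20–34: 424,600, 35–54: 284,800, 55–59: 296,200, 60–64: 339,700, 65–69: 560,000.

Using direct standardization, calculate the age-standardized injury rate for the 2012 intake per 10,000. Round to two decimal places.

28.56

Age-specific rates per 10,000 for the 2012 intake: 56.16, 42.91, 37.88, 19.88, 12.30, 5.77.
Standard total = 2,344,200; weights = 0.1872, 0.1811, 0.1215, 0.1264, 0.1449, 0.2389.
Standardized rate: 0.1872×56.16 + 0.1811×42.91 + 0.1215×37.88 + 0.1264×19.88 + 0.1449×12.30 + 0.2389×5.77 = 28.5612 per 10,000.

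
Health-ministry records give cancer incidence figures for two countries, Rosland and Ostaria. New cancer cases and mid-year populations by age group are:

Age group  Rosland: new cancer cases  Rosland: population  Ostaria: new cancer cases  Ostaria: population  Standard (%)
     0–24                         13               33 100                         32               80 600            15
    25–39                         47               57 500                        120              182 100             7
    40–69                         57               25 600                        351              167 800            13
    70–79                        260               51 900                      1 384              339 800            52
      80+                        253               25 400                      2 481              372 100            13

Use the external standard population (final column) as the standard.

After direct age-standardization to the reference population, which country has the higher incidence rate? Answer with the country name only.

Rosland

Age-specific rates per 100 000 for Rosland: 39.27, 81.74, 222.66, 500.96, 996.06.
For Ostaria: 39.70, 65.90, 209.18, 407.30, 666.76.
Standard weights: 0.15, 0.07, 0.13, 0.52, 0.13.
Rosland: 0.1500×39.27 + 0.0700×81.74 + 0.1300×222.66 + 0.5200×500.96 + 0.1300×996.06 = 430.5474 per 100 000.
Ostaria: 0.1500×39.70 + 0.0700×65.90 + 0.1300×209.18 + 0.5200×407.30 + 0.1300×666.76 = 336.2348 per 100 000.
The crude rates (325.58 vs 382.35) would put Ostaria higher, but that reflects its age composition; once standardized to a common age structure, Rosland has the higher underlying rate.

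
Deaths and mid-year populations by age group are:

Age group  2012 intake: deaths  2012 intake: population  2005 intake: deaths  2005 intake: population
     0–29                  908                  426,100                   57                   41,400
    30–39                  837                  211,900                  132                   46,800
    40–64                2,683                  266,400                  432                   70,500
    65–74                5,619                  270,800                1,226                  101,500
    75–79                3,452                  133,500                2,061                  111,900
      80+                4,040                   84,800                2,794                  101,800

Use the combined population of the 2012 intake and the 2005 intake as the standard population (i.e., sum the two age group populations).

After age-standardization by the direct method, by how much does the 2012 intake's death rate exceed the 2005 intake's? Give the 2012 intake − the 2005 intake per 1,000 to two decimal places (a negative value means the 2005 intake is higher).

Age-specific rates per 1,000 for the 2012 intake: 2.131, 3.950, 10.071, 20.750, 25.858, 47.642.
For the 2005 intake: 1.377, 2.821, 6.128, 12.079, 18.418, 27.446.
Combined standard total = 1,867,400; weights = 0.2503, 0.1385, 0.1804, 0.1994, 0.1314, 0.0999.
The 2012 intake: 0.2503×2.131 + 0.1385×3.950 + 0.1804×10.071 + 0.1994×20.750 + 0.1314×25.858 + 0.0999×47.642 = 15.1931 per 1,000.
The 2005 intake: 0.2503×1.377 + 0.1385×2.821 + 0.1804×6.128 + 0.1994×12.079 + 0.1314×18.418 + 0.0999×27.446 = 9.4120 per 1,000.
Difference = 15.1931 − 9.4120 = 5.7811.

5.78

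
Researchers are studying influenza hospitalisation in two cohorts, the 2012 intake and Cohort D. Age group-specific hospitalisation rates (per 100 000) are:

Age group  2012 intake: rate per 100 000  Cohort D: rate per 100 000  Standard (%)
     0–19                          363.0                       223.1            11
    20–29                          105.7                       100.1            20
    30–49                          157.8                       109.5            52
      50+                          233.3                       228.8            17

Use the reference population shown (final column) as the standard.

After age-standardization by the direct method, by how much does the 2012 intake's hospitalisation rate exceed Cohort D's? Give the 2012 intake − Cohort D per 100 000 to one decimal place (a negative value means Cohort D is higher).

42.4

Standard weights: 0.11, 0.20, 0.52, 0.17.
The 2012 intake: 0.1100×363.0 + 0.2000×105.7 + 0.5200×157.8 + 0.1700×233.3 = 182.7870 per 100 000.
Cohort D: 0.1100×223.1 + 0.2000×100.1 + 0.5200×109.5 + 0.1700×228.8 = 140.3970 per 100 000.
Difference = 182.7870 − 140.3970 = 42.3900.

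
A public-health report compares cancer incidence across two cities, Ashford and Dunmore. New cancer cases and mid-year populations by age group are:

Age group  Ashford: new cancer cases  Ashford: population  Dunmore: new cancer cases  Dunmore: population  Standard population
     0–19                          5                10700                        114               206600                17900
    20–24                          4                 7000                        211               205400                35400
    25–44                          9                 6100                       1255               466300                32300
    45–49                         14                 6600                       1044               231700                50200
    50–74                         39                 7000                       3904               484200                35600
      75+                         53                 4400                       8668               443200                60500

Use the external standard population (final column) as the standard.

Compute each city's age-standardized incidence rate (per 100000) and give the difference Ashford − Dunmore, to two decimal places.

Age-specific rates per 100000 for Ashford: 46.73, 57.14, 147.54, 212.12, 557.14, 1204.55.
For Dunmore: 55.18, 102.73, 269.14, 450.58, 806.28, 1955.78.
Standard total = 231900; weights = 0.0772, 0.1527, 0.1393, 0.2165, 0.1535, 0.2609.
Ashford: 0.0772×46.73 + 0.1527×57.14 + 0.1393×147.54 + 0.2165×212.12 + 0.1535×557.14 + 0.2609×1204.55 = 478.5798 per 100000.
Dunmore: 0.0772×55.18 + 0.1527×102.73 + 0.1393×269.14 + 0.2165×450.58 + 0.1535×806.28 + 0.2609×1955.78 = 788.9809 per 100000.
Difference = 478.5798 − 788.9809 = -310.4011.

-310.40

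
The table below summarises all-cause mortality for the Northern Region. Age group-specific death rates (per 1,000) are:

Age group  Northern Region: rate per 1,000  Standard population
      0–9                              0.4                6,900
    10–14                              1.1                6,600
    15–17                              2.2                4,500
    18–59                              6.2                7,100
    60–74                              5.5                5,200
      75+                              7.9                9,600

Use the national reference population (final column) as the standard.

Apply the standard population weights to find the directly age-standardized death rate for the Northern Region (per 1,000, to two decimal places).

4.22

Standard total = 39,900; weights = 0.1729, 0.1654, 0.1128, 0.1779, 0.1303, 0.2406.
Standardized rate: 0.1729×0.4 + 0.1654×1.1 + 0.1128×2.2 + 0.1779×6.2 + 0.1303×5.5 + 0.2406×7.9 = 4.2201 per 1,000.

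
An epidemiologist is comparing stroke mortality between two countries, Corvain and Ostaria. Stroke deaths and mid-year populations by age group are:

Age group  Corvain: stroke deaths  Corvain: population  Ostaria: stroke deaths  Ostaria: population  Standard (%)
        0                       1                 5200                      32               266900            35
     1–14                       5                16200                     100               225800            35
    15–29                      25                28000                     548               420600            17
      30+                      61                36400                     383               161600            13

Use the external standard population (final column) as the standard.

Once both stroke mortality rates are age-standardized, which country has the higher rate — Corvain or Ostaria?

Age-specific rates per 100000 for Corvain: 19.23, 30.86, 89.29, 167.58.
For Ostaria: 11.99, 44.29, 130.29, 237.00.
Standard weights: 0.35, 0.35, 0.17, 0.13.
Corvain: 0.3500×19.23 + 0.3500×30.86 + 0.1700×89.29 + 0.1300×167.58 = 54.4975 per 100000.
Ostaria: 0.3500×11.99 + 0.3500×44.29 + 0.1700×130.29 + 0.1300×237.00 = 72.6567 per 100000.
The crude rates (107.23 vs 98.89) would put Corvain higher, but that reflects its age composition; once standardized to a common age structure, Ostaria has the higher underlying rate.

Ostaria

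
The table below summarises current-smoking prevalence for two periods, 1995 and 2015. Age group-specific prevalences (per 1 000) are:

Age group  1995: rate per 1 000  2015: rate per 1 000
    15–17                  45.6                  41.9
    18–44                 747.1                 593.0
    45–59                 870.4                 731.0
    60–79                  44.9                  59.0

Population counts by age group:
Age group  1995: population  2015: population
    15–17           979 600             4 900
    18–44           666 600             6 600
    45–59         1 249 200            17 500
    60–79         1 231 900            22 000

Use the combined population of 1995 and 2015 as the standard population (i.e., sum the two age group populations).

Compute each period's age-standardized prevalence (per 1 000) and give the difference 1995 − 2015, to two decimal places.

Combined standard total = 4 178 300; weights = 0.2356, 0.1611, 0.3032, 0.3001.
1995: 0.2356×45.6 + 0.1611×747.1 + 0.3032×870.4 + 0.3001×44.9 = 408.4620 per 1 000.
2015: 0.2356×41.9 + 0.1611×593.0 + 0.3032×731.0 + 0.3001×59.0 = 344.7325 per 1 000.
Difference = 408.4620 − 344.7325 = 63.7294.

63.73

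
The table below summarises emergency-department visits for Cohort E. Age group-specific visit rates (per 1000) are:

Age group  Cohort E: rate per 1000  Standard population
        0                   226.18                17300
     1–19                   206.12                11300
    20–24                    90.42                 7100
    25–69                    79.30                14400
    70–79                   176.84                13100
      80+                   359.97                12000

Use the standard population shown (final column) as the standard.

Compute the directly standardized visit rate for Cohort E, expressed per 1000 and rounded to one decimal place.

195.0

Standard total = 75200; weights = 0.2301, 0.1503, 0.0944, 0.1915, 0.1742, 0.1596.
Standardized rate: 0.2301×226.18 + 0.1503×206.12 + 0.0944×90.42 + 0.1915×79.30 + 0.1742×176.84 + 0.1596×359.97 = 194.9763 per 1000.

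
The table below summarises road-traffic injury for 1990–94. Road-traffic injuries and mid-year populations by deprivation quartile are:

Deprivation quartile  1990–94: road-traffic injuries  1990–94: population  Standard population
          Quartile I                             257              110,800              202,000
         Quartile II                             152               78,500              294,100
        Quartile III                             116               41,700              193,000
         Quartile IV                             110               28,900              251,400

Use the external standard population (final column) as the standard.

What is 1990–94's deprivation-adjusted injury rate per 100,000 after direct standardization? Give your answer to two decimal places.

269.19

Deprivation-specific rates per 100,000 for 1990–94: 231.95, 193.63, 278.18, 380.62.
Standard total = 940,500; weights = 0.2148, 0.3127, 0.2052, 0.2673.
Standardized rate: 0.2148×231.95 + 0.3127×193.63 + 0.2052×278.18 + 0.2673×380.62 = 269.1944 per 100,000.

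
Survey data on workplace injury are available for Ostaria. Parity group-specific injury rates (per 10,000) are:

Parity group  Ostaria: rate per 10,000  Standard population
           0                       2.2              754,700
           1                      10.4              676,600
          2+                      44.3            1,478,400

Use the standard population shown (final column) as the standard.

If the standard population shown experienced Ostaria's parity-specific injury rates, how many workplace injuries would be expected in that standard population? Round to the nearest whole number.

7419

Expected workplace injuries = Σ (standard pop × parity-specific rate ÷ 10,000)
= 754,700×2.2/10,000 + 676,600×10.4/10,000 + 1,478,400×44.3/10,000
= 166.03 + 703.66 + 6549.31 = 7419.01.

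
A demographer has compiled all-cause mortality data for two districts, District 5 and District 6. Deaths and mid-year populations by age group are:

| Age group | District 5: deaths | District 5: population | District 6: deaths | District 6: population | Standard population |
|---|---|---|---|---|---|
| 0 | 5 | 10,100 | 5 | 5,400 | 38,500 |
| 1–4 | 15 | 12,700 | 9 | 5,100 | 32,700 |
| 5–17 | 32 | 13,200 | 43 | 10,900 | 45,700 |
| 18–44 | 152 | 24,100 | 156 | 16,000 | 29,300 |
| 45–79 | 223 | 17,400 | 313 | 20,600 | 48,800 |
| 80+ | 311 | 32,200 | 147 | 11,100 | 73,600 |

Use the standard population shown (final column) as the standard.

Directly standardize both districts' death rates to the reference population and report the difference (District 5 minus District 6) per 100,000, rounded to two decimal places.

Age-specific rates per 100,000 for District 5: 49.50, 118.11, 242.42, 630.71, 1281.61, 965.84.
For District 6: 92.59, 176.47, 394.50, 975.00, 1519.42, 1324.32.
Standard total = 268,600; weights = 0.1433, 0.1217, 0.1701, 0.1091, 0.1817, 0.2740.
District 5: 0.1433×49.50 + 0.1217×118.11 + 0.1701×242.42 + 0.1091×630.71 + 0.1817×1281.61 + 0.2740×965.84 = 629.0203 per 100,000.
District 6: 0.1433×92.59 + 0.1217×176.47 + 0.1701×394.50 + 0.1091×975.00 + 0.1817×1519.42 + 0.2740×1324.32 = 847.1675 per 100,000.
Difference = 629.0203 − 847.1675 = -218.1472.

-218.15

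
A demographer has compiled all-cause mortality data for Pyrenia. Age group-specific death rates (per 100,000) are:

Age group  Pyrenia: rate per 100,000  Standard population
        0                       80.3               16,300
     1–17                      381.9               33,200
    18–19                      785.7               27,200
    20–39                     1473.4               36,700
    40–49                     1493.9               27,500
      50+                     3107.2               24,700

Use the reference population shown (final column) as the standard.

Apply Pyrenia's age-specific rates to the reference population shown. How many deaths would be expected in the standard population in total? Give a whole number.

Expected deaths = Σ (standard pop × age-specific rate ÷ 100,000)
= 16,300×80.3/100,000 + 33,200×381.9/100,000 + 27,200×785.7/100,000 + 36,700×1473.4/100,000 + 27,500×1493.9/100,000 + 24,700×3107.2/100,000
= 13.09 + 126.79 + 213.71 + 540.74 + 410.82 + 767.48 = 2072.63.

2073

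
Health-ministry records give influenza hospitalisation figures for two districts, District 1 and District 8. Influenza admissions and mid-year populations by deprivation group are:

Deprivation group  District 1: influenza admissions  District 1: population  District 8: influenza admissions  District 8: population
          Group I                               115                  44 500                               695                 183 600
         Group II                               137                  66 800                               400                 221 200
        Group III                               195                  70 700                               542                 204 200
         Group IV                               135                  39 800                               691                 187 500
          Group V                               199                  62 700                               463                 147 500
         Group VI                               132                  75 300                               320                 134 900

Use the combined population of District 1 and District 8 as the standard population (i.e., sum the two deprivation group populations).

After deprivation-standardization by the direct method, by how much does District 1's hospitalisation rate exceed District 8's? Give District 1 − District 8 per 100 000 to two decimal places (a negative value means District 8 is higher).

-25.37

Deprivation-specific rates per 100 000 for District 1: 258.43, 205.09, 275.81, 339.20, 317.38, 175.30.
For District 8: 378.54, 180.83, 265.43, 368.53, 313.90, 237.21.
Combined standard total = 1 438 700; weights = 0.1585, 0.2002, 0.1911, 0.1580, 0.1461, 0.1461.
District 1: 0.1585×258.43 + 0.2002×205.09 + 0.1911×275.81 + 0.1580×339.20 + 0.1461×317.38 + 0.1461×175.30 = 260.3012 per 100 000.
District 8: 0.1585×378.54 + 0.2002×180.83 + 0.1911×265.43 + 0.1580×368.53 + 0.1461×313.90 + 0.1461×237.21 = 285.6755 per 100 000.
Difference = 260.3012 − 285.6755 = -25.3743.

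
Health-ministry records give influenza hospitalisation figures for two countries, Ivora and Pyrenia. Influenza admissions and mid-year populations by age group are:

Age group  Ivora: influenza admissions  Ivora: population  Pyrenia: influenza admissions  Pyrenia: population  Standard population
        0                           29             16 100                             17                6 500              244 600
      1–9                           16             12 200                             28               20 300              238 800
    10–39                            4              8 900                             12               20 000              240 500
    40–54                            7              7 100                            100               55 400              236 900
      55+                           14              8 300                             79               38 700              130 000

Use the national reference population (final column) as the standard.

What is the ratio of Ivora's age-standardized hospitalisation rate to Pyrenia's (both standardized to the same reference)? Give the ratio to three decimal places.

0.728

Age-specific rates per 100 000 for Ivora: 180.12, 131.15, 44.94, 98.59, 168.67.
For Pyrenia: 261.54, 137.93, 60.00, 180.51, 204.13.
Standard total = 1 090 800; weights = 0.2242, 0.2189, 0.2205, 0.2172, 0.1192.
Ivora: 0.2242×180.12 + 0.2189×131.15 + 0.2205×44.94 + 0.2172×98.59 + 0.1192×168.67 = 120.5257 per 100 000.
Pyrenia: 0.2242×261.54 + 0.2189×137.93 + 0.2205×60.00 + 0.2172×180.51 + 0.1192×204.13 = 165.6027 per 100 000.
Ratio = 120.5257 ÷ 165.6027 = 0.72780.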